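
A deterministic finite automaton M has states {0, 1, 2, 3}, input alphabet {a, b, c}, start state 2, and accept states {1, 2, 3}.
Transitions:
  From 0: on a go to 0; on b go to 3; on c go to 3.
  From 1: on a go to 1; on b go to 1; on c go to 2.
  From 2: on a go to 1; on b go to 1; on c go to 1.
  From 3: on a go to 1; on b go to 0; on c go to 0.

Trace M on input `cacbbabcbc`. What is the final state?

2 --c--> 1
1 --a--> 1
1 --c--> 2
2 --b--> 1
1 --b--> 1
1 --a--> 1
1 --b--> 1
1 --c--> 2
2 --b--> 1
1 --c--> 2

2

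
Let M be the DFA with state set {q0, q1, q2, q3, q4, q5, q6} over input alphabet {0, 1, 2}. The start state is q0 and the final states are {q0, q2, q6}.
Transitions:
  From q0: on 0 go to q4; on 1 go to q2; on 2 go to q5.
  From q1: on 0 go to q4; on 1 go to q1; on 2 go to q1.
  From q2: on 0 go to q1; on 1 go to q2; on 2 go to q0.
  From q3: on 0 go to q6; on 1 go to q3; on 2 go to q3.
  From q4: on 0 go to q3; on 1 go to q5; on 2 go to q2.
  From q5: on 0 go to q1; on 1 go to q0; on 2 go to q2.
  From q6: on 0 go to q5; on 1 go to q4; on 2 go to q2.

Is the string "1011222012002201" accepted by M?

q0 --1--> q2
q2 --0--> q1
q1 --1--> q1
q1 --1--> q1
q1 --2--> q1
q1 --2--> q1
q1 --2--> q1
q1 --0--> q4
q4 --1--> q5
q5 --2--> q2
q2 --0--> q1
q1 --0--> q4
q4 --2--> q2
q2 --2--> q0
q0 --0--> q4
q4 --1--> q5
End in state q5, which is not an accepting state.

rejected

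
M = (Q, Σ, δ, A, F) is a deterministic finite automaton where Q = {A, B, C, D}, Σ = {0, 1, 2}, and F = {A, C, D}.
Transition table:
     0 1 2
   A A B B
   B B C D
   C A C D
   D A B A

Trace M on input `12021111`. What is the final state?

C

A --1--> B
B --2--> D
D --0--> A
A --2--> B
B --1--> C
C --1--> C
C --1--> C
C --1--> C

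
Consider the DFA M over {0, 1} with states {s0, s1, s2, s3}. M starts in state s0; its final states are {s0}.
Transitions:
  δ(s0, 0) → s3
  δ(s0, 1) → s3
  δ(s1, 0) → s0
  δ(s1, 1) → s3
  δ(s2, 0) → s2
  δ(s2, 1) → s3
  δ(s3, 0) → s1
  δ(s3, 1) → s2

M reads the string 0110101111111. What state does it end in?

s0 --0--> s3
s3 --1--> s2
s2 --1--> s3
s3 --0--> s1
s1 --1--> s3
s3 --0--> s1
s1 --1--> s3
s3 --1--> s2
s2 --1--> s3
s3 --1--> s2
s2 --1--> s3
s3 --1--> s2
s2 --1--> s3

s3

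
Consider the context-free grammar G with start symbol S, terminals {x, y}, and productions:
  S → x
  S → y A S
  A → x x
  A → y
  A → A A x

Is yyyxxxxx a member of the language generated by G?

S ⇒ yAS ⇒ yAAxS ⇒ yyAxS ⇒ yyAAxxS ⇒ yyyAxxS ⇒ yyyxxxxS ⇒ yyyxxxxx

yes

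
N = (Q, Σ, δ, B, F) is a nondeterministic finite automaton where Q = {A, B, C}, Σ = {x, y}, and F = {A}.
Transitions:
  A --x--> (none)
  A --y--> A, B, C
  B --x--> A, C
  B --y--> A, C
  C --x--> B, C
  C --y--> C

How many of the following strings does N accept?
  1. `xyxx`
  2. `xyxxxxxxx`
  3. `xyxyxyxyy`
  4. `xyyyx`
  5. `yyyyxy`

5

`xyxx`: accepted
`xyxxxxxxx`: accepted
`xyxyxyxyy`: accepted
`xyyyx`: accepted
`yyyyxy`: accepted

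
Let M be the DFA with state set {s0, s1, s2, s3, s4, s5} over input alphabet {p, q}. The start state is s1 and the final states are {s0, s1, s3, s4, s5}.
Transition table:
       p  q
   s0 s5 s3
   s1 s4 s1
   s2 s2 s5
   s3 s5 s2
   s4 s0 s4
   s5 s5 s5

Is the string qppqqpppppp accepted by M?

rejected

s1 --q--> s1
s1 --p--> s4
s4 --p--> s0
s0 --q--> s3
s3 --q--> s2
s2 --p--> s2
s2 --p--> s2
s2 --p--> s2
s2 --p--> s2
s2 --p--> s2
s2 --p--> s2
End in state s2, which is not an accepting state.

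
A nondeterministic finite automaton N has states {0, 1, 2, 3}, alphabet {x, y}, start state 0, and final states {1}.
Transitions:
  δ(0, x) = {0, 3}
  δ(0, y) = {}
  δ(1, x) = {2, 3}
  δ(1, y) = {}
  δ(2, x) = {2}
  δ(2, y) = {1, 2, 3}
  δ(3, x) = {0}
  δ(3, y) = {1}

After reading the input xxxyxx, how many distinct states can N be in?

2

Start: {0}
read x: {0, 3}
read x: {0, 3}
read x: {0, 3}
read y: {1}
read x: {2, 3}
read x: {0, 2}
Final reachable set {0, 2} has 2 states.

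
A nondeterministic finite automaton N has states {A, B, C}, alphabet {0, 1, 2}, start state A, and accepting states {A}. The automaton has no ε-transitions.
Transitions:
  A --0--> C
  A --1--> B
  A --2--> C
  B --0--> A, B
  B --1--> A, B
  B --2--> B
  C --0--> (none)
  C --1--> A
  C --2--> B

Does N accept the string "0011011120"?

Start: {A}
read 0: {C}
read 0: {}
The reachable set is empty and stays empty for the remaining 8 symbols.
Reachable ∩ accepting = {} — empty.

rejected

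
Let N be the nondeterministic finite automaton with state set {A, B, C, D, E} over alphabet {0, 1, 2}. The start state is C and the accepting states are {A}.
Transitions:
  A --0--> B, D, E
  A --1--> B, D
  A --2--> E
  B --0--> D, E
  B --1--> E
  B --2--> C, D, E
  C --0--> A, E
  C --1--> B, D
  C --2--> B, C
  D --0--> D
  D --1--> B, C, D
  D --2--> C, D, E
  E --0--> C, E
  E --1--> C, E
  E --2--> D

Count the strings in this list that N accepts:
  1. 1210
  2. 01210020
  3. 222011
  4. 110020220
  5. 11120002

3

1210: accepted
01210020: accepted
222011: rejected
110020220: accepted
11120002: rejected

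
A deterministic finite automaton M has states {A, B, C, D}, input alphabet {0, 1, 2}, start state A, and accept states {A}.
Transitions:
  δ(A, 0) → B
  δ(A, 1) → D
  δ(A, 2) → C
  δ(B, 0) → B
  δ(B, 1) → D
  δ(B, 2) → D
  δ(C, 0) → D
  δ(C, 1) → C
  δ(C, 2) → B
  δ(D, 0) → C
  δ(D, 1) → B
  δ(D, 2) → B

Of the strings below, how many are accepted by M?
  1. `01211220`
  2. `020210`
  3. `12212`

0

`01211220`: rejected
`020210`: rejected
`12212`: rejected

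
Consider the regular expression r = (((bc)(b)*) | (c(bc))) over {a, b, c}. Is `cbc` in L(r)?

The right alternative (c(bc)) matches cbc.

yes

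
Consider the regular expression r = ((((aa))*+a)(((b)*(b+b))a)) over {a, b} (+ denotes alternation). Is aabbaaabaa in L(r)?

No split of aabbaaabaa into u·v has (((aa))*+a) matching u and (((b)*(b+b))a) matching v.

no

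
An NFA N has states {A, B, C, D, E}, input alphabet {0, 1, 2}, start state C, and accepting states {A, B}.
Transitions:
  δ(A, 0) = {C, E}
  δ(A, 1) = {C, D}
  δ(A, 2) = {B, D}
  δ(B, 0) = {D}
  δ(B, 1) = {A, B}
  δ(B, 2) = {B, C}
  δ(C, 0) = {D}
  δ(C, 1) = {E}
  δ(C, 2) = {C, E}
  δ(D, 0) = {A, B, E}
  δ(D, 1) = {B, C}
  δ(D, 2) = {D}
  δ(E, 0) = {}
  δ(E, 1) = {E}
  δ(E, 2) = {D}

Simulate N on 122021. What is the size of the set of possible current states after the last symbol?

4

Start: {C}
read 1: {E}
read 2: {D}
read 2: {D}
read 0: {A, B, E}
read 2: {B, C, D}
read 1: {A, B, C, E}
Final reachable set {A, B, C, E} has 4 states.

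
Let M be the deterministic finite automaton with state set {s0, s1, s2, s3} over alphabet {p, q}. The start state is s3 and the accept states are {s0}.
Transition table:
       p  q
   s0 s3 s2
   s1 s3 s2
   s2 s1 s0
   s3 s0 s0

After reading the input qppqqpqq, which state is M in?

s3 --q--> s0
s0 --p--> s3
s3 --p--> s0
s0 --q--> s2
s2 --q--> s0
s0 --p--> s3
s3 --q--> s0
s0 --q--> s2

s2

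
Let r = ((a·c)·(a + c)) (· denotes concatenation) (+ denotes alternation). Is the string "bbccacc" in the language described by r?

no

No split of bbccacc into u·v has (a·c) matching u and (a+c) matching v.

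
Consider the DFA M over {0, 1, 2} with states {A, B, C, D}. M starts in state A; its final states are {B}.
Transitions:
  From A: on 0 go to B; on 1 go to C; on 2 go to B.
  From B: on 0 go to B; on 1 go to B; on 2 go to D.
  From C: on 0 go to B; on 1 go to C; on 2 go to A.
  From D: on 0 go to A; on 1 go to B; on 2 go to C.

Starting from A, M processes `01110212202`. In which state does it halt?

A --0--> B
B --1--> B
B --1--> B
B --1--> B
B --0--> B
B --2--> D
D --1--> B
B --2--> D
D --2--> C
C --0--> B
B --2--> D

D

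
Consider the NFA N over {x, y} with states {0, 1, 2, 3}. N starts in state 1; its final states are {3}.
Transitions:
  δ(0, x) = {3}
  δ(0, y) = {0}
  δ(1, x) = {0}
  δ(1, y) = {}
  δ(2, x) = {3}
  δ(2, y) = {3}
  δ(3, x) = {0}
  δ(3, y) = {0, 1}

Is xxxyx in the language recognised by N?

accepted

Start: {1}
read x: {0}
read x: {3}
read x: {0}
read y: {0}
read x: {3}
Reachable ∩ accepting = {3} — nonempty.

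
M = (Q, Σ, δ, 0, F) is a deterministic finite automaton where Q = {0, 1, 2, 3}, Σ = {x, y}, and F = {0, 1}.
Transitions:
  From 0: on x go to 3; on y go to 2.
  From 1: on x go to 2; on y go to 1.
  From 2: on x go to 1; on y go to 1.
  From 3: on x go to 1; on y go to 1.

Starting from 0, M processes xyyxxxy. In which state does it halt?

0 --x--> 3
3 --y--> 1
1 --y--> 1
1 --x--> 2
2 --x--> 1
1 --x--> 2
2 --y--> 1

1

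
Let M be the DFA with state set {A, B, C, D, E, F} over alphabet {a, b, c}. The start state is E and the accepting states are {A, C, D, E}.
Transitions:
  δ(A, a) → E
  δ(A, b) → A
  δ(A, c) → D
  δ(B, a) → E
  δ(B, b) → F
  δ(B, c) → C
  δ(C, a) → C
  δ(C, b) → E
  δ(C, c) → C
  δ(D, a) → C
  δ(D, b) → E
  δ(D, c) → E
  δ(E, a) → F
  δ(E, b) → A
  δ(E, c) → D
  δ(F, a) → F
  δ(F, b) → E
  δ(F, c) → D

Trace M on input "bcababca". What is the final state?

E --b--> A
A --c--> D
D --a--> C
C --b--> E
E --a--> F
F --b--> E
E --c--> D
D --a--> C

C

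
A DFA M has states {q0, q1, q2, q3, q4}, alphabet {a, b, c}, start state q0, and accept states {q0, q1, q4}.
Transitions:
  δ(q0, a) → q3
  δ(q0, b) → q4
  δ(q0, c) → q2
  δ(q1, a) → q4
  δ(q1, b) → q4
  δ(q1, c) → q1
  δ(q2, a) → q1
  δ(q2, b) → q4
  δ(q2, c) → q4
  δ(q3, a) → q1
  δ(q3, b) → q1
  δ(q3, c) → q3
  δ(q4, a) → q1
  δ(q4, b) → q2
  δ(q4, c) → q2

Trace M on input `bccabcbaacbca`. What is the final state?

q0 --b--> q4
q4 --c--> q2
q2 --c--> q4
q4 --a--> q1
q1 --b--> q4
q4 --c--> q2
q2 --b--> q4
q4 --a--> q1
q1 --a--> q4
q4 --c--> q2
q2 --b--> q4
q4 --c--> q2
q2 --a--> q1

q1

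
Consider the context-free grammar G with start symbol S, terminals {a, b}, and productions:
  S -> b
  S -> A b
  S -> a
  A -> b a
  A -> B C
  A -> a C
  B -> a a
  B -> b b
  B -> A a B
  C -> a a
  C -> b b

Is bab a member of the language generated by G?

S ⇒ Ab ⇒ bab

yes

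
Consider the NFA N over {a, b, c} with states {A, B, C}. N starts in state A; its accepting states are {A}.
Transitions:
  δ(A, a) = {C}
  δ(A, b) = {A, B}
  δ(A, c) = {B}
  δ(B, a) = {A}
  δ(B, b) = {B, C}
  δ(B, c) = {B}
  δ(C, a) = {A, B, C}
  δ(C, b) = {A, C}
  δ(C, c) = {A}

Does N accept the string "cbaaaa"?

accepted

Start: {A}
read c: {B}
read b: {B, C}
read a: {A, B, C}
read a: {A, B, C}
read a: {A, B, C}
read a: {A, B, C}
Reachable ∩ accepting = {A} — nonempty.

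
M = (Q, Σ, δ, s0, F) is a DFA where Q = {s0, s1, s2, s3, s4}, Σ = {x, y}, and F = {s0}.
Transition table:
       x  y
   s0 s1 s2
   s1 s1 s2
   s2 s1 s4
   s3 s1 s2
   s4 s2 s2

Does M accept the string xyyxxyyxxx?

rejected

s0 --x--> s1
s1 --y--> s2
s2 --y--> s4
s4 --x--> s2
s2 --x--> s1
s1 --y--> s2
s2 --y--> s4
s4 --x--> s2
s2 --x--> s1
s1 --x--> s1
End in state s1, which is not an accepting state.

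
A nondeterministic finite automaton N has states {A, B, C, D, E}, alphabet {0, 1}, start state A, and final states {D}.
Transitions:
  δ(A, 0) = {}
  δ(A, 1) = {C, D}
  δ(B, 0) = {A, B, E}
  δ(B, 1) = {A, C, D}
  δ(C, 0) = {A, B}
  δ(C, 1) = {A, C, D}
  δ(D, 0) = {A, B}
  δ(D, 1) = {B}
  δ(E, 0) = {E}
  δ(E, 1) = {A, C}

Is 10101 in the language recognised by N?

Start: {A}
read 1: {C, D}
read 0: {A, B}
read 1: {A, C, D}
read 0: {A, B}
read 1: {A, C, D}
Reachable ∩ accepting = {D} — nonempty.

accepted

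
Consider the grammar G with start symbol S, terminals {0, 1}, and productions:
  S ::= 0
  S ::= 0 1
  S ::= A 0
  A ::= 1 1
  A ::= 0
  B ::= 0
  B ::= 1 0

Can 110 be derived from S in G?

S ⇒ A0 ⇒ 110

yes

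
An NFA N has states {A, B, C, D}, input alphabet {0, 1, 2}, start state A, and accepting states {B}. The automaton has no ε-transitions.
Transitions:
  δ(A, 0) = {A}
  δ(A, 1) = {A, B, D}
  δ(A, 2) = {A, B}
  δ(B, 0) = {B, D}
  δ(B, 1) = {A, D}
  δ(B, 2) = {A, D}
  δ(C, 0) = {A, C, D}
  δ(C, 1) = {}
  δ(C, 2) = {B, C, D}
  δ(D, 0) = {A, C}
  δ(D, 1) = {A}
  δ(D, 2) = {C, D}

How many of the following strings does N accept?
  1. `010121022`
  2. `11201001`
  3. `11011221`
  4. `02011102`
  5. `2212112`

5

`010121022`: accepted
`11201001`: accepted
`11011221`: accepted
`02011102`: accepted
`2212112`: accepted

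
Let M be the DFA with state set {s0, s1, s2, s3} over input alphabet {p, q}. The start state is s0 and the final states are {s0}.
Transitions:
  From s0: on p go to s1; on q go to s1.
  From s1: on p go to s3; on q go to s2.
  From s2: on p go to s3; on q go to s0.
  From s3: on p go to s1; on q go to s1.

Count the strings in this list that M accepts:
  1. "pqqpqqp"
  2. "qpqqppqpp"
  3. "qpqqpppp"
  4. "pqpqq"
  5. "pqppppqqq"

0

"pqqpqqp": rejected
"qpqqppqpp": rejected
"qpqqpppp": rejected
"pqpqq": rejected
"pqppppqqq": rejected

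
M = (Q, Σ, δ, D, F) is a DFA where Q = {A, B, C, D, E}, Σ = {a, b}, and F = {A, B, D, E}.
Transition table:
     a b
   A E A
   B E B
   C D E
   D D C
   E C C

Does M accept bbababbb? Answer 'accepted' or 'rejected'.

D --b--> C
C --b--> E
E --a--> C
C --b--> E
E --a--> C
C --b--> E
E --b--> C
C --b--> E
End in state E, which is an accepting state.

accepted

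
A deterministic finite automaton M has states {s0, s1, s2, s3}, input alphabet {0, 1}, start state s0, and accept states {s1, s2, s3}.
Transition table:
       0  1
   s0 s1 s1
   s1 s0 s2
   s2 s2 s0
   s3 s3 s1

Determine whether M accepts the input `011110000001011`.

rejected

s0 --0--> s1
s1 --1--> s2
s2 --1--> s0
s0 --1--> s1
s1 --1--> s2
s2 --0--> s2
s2 --0--> s2
s2 --0--> s2
s2 --0--> s2
s2 --0--> s2
s2 --0--> s2
s2 --1--> s0
s0 --0--> s1
s1 --1--> s2
s2 --1--> s0
End in state s0, which is not an accepting state.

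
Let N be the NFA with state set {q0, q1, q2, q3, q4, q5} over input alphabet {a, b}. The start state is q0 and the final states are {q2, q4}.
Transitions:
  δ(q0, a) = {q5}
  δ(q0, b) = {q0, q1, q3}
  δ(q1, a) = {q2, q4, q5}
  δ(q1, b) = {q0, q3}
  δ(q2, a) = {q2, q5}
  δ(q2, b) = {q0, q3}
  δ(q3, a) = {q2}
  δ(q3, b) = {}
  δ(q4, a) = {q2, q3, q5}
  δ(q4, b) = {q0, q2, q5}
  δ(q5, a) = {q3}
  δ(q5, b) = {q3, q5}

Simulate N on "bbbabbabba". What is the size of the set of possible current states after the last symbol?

4

Start: {q0}
read b: {q0, q1, q3}
read b: {q0, q1, q3}
read b: {q0, q1, q3}
read a: {q2, q4, q5}
read b: {q0, q2, q3, q5}
read b: {q0, q1, q3, q5}
read a: {q2, q3, q4, q5}
read b: {q0, q2, q3, q5}
read b: {q0, q1, q3, q5}
read a: {q2, q3, q4, q5}
Final reachable set {q2, q3, q4, q5} has 4 states.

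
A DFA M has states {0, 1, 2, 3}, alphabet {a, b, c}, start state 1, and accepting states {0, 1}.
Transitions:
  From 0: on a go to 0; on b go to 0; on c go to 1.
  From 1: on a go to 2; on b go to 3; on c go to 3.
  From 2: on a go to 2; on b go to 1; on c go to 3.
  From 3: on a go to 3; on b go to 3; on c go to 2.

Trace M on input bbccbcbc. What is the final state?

1 --b--> 3
3 --b--> 3
3 --c--> 2
2 --c--> 3
3 --b--> 3
3 --c--> 2
2 --b--> 1
1 --c--> 3

3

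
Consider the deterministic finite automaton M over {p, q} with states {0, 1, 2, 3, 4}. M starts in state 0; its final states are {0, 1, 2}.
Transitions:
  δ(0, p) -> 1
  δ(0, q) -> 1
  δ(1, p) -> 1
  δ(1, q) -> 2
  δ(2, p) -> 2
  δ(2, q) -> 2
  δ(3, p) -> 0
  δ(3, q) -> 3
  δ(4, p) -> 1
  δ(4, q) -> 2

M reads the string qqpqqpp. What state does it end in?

2

0 --q--> 1
1 --q--> 2
2 --p--> 2
2 --q--> 2
2 --q--> 2
2 --p--> 2
2 --p--> 2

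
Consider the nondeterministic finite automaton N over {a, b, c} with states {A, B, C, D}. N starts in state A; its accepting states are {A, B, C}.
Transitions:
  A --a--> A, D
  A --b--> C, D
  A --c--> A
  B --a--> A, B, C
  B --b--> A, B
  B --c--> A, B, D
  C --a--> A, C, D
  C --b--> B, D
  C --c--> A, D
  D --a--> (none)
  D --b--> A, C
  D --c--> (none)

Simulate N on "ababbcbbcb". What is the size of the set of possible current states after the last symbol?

4

Start: {A}
read a: {A, D}
read b: {A, C, D}
read a: {A, C, D}
read b: {A, B, C, D}
read b: {A, B, C, D}
read c: {A, B, D}
read b: {A, B, C, D}
read b: {A, B, C, D}
read c: {A, B, D}
read b: {A, B, C, D}
Final reachable set {A, B, C, D} has 4 states.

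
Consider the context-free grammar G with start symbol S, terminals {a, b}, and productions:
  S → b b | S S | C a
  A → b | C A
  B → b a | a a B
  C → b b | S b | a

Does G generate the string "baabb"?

no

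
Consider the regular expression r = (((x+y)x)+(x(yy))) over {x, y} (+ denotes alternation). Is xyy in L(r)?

yes

The right alternative (x(yy)) matches xyy.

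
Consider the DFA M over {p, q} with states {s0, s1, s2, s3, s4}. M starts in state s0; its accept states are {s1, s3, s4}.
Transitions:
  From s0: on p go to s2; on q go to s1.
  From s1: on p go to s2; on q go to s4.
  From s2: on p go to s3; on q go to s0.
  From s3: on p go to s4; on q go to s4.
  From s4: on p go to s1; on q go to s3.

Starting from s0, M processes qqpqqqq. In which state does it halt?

s0 --q--> s1
s1 --q--> s4
s4 --p--> s1
s1 --q--> s4
s4 --q--> s3
s3 --q--> s4
s4 --q--> s3

s3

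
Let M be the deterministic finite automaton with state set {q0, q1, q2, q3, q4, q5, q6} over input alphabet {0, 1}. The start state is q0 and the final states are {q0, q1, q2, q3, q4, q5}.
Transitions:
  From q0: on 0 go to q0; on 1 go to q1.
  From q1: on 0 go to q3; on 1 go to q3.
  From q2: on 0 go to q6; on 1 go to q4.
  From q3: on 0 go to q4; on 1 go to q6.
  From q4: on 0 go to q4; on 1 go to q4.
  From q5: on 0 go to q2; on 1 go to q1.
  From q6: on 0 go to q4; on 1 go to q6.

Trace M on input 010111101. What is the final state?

q4

q0 --0--> q0
q0 --1--> q1
q1 --0--> q3
q3 --1--> q6
q6 --1--> q6
q6 --1--> q6
q6 --1--> q6
q6 --0--> q4
q4 --1--> q4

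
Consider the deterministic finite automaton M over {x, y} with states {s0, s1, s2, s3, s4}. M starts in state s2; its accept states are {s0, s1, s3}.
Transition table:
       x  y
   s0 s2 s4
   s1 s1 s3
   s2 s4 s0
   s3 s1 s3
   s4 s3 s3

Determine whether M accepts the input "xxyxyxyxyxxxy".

s2 --x--> s4
s4 --x--> s3
s3 --y--> s3
s3 --x--> s1
s1 --y--> s3
s3 --x--> s1
s1 --y--> s3
s3 --x--> s1
s1 --y--> s3
s3 --x--> s1
s1 --x--> s1
s1 --x--> s1
s1 --y--> s3
End in state s3, which is an accepting state.

accepted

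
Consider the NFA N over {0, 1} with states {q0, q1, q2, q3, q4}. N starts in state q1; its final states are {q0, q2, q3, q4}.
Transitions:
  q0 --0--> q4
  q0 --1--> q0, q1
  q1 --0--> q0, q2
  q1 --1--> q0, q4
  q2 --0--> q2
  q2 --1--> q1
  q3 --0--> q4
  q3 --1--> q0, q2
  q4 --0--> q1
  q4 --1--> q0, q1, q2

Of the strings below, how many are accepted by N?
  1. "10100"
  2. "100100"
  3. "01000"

3

"10100": accepted
"100100": accepted
"01000": accepted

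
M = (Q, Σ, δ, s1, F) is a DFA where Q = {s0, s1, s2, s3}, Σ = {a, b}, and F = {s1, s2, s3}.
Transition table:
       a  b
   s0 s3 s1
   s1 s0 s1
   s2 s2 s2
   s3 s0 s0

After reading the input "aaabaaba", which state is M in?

s1 --a--> s0
s0 --a--> s3
s3 --a--> s0
s0 --b--> s1
s1 --a--> s0
s0 --a--> s3
s3 --b--> s0
s0 --a--> s3

s3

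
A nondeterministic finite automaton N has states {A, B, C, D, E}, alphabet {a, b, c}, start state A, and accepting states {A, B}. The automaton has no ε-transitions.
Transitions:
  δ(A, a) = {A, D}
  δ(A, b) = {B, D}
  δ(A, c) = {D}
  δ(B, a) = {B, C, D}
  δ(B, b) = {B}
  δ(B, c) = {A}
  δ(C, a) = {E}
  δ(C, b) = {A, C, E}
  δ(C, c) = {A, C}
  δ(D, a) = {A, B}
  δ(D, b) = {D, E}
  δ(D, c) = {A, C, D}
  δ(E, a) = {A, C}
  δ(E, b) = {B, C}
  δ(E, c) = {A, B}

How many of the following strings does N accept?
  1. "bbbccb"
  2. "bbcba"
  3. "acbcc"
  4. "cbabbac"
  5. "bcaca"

5

"bbbccb": accepted
"bbcba": accepted
"acbcc": accepted
"cbabbac": accepted
"bcaca": accepted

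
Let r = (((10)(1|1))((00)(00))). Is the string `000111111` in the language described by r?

no

No split of 000111111 into u·v has ((10)(1|1)) matching u and ((00)(00)) matching v.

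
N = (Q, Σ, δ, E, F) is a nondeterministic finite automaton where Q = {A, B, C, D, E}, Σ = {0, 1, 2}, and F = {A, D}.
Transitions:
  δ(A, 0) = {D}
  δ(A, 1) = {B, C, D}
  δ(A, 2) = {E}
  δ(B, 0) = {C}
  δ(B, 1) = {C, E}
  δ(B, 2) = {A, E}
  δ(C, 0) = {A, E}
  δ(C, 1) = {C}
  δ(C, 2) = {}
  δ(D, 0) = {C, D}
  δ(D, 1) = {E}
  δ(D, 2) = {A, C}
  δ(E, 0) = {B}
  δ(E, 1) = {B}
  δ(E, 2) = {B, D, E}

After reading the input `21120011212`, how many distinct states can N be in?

Start: {E}
read 2: {B, D, E}
read 1: {B, C, E}
read 1: {B, C, E}
read 2: {A, B, D, E}
read 0: {B, C, D}
read 0: {A, C, D, E}
read 1: {B, C, D, E}
read 1: {B, C, E}
read 2: {A, B, D, E}
read 1: {B, C, D, E}
read 2: {A, B, C, D, E}
Final reachable set {A, B, C, D, E} has 5 states.

5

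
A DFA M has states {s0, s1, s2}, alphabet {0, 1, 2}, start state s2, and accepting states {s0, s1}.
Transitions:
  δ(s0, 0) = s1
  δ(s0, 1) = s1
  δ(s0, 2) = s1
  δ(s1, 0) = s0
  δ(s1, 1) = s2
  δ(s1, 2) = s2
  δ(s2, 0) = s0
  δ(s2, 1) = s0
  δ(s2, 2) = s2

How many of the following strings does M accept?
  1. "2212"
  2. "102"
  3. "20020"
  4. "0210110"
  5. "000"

4

"2212": accepted
"102": rejected
"20020": accepted
"0210110": accepted
"000": accepted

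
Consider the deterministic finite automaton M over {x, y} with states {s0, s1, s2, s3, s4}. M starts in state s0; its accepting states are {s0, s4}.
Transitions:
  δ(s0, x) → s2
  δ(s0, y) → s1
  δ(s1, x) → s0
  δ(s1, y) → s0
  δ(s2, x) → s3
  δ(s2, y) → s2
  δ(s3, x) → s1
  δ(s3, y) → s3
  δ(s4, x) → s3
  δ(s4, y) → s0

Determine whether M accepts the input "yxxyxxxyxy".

rejected

s0 --y--> s1
s1 --x--> s0
s0 --x--> s2
s2 --y--> s2
s2 --x--> s3
s3 --x--> s1
s1 --x--> s0
s0 --y--> s1
s1 --x--> s0
s0 --y--> s1
End in state s1, which is not an accepting state.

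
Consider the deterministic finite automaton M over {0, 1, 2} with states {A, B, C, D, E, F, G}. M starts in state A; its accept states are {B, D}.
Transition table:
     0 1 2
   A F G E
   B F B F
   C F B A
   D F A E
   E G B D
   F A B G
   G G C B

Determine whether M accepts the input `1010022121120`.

A --1--> G
G --0--> G
G --1--> C
C --0--> F
F --0--> A
A --2--> E
E --2--> D
D --1--> A
A --2--> E
E --1--> B
B --1--> B
B --2--> F
F --0--> A
End in state A, which is not an accepting state.

rejected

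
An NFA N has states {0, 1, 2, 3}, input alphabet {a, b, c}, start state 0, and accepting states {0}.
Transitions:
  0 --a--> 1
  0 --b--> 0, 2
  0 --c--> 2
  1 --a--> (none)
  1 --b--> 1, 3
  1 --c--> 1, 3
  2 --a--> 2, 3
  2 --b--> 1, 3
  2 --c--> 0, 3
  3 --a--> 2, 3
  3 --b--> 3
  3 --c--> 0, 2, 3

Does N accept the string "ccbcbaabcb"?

Start: {0}
read c: {2}
read c: {0, 3}
read b: {0, 2, 3}
read c: {0, 2, 3}
read b: {0, 1, 2, 3}
read a: {1, 2, 3}
read a: {2, 3}
read b: {1, 3}
read c: {0, 1, 2, 3}
read b: {0, 1, 2, 3}
Reachable ∩ accepting = {0} — nonempty.

accepted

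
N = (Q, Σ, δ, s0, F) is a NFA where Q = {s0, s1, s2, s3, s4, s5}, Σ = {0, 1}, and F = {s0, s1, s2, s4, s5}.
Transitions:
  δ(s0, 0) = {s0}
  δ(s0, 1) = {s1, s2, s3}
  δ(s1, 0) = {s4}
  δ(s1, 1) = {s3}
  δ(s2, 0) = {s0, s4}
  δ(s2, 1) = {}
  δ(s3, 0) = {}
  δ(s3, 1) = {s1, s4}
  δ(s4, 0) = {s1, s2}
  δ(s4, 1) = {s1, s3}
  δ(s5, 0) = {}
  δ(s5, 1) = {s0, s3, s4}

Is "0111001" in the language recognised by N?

accepted

Start: {s0}
read 0: {s0}
read 1: {s1, s2, s3}
read 1: {s1, s3, s4}
read 1: {s1, s3, s4}
read 0: {s1, s2, s4}
read 0: {s0, s1, s2, s4}
read 1: {s1, s2, s3}
Reachable ∩ accepting = {s1, s2} — nonempty.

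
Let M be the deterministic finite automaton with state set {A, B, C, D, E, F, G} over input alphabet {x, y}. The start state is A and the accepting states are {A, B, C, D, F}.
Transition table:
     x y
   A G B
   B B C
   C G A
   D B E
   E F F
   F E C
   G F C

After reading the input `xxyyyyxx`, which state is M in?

F

A --x--> G
G --x--> F
F --y--> C
C --y--> A
A --y--> B
B --y--> C
C --x--> G
G --x--> F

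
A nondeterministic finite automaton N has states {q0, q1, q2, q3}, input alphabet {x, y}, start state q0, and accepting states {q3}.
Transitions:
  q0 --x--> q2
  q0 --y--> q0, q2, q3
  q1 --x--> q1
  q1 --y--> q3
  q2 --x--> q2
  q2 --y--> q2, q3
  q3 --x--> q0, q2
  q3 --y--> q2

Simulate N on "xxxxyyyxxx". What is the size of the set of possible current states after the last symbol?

Start: {q0}
read x: {q2}
read x: {q2}
read x: {q2}
read x: {q2}
read y: {q2, q3}
read y: {q2, q3}
read y: {q2, q3}
read x: {q0, q2}
read x: {q2}
read x: {q2}
Final reachable set {q2} has 1 state.

1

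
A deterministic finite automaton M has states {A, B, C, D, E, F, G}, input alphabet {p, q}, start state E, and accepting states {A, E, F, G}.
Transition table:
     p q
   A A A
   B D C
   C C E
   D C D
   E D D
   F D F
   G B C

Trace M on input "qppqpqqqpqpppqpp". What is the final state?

E --q--> D
D --p--> C
C --p--> C
C --q--> E
E --p--> D
D --q--> D
D --q--> D
D --q--> D
D --p--> C
C --q--> E
E --p--> D
D --p--> C
C --p--> C
C --q--> E
E --p--> D
D --p--> C

C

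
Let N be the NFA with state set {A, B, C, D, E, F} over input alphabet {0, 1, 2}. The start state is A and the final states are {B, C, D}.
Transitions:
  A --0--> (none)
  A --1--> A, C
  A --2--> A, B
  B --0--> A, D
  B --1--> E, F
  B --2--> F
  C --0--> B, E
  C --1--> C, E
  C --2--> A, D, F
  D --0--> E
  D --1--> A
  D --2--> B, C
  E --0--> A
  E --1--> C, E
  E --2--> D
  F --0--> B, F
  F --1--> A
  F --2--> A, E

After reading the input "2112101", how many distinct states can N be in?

Start: {A}
read 2: {A, B}
read 1: {A, C, E, F}
read 1: {A, C, E}
read 2: {A, B, D, F}
read 1: {A, C, E, F}
read 0: {A, B, E, F}
read 1: {A, C, E, F}
Final reachable set {A, C, E, F} has 4 states.

4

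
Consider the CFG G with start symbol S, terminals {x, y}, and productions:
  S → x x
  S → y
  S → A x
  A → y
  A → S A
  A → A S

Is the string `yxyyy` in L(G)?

no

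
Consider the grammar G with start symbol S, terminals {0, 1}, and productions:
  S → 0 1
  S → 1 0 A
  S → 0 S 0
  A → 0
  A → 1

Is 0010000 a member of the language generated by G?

yes

S ⇒ 0S0 ⇒ 00S00 ⇒ 0010A00 ⇒ 0010000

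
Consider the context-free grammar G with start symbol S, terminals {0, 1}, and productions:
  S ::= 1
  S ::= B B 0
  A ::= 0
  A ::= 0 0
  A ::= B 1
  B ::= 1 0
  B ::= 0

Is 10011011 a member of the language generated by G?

no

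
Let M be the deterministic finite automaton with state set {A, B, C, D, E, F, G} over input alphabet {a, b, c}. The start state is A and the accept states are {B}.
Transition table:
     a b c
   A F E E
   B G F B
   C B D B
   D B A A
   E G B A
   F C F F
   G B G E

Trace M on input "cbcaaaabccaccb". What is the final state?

F

A --c--> E
E --b--> B
B --c--> B
B --a--> G
G --a--> B
B --a--> G
G --a--> B
B --b--> F
F --c--> F
F --c--> F
F --a--> C
C --c--> B
B --c--> B
B --b--> F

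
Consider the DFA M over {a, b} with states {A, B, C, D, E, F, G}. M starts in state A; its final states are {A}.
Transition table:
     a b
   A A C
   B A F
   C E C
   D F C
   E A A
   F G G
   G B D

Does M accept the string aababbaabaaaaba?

rejected

A --a--> A
A --a--> A
A --b--> C
C --a--> E
E --b--> A
A --b--> C
C --a--> E
E --a--> A
A --b--> C
C --a--> E
E --a--> A
A --a--> A
A --a--> A
A --b--> C
C --a--> E
End in state E, which is not an accepting state.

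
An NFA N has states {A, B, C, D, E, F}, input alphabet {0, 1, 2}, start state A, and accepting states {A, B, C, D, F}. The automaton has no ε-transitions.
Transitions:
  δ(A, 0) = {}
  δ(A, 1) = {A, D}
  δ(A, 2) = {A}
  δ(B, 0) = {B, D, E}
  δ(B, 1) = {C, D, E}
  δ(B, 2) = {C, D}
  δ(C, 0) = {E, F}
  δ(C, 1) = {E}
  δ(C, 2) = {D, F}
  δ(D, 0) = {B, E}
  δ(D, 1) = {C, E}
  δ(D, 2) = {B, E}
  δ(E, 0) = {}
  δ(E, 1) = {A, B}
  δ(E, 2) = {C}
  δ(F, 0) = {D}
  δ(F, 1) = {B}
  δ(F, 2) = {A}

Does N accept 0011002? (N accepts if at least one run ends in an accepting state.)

rejected

Start: {A}
read 0: {}
The reachable set is empty and stays empty for the remaining 6 symbols.
Reachable ∩ accepting = {} — empty.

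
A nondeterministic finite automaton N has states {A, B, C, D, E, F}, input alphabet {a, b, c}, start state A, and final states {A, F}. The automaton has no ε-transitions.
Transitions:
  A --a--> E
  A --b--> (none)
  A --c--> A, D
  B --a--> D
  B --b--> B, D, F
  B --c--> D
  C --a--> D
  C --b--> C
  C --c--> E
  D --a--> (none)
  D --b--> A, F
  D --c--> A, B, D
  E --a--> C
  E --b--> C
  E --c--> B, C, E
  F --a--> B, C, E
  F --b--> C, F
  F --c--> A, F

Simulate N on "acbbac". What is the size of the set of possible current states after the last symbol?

Start: {A}
read a: {E}
read c: {B, C, E}
read b: {B, C, D, F}
read b: {A, B, C, D, F}
read a: {B, C, D, E}
read c: {A, B, C, D, E}
Final reachable set {A, B, C, D, E} has 5 states.

5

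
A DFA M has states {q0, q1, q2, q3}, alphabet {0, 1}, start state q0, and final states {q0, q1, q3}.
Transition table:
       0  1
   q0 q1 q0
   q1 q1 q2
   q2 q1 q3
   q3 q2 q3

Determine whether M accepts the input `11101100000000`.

q0 --1--> q0
q0 --1--> q0
q0 --1--> q0
q0 --0--> q1
q1 --1--> q2
q2 --1--> q3
q3 --0--> q2
q2 --0--> q1
q1 --0--> q1
q1 --0--> q1
q1 --0--> q1
q1 --0--> q1
q1 --0--> q1
q1 --0--> q1
End in state q1, which is an accepting state.

accepted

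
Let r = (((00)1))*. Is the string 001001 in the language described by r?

Split into 2 pieces 001 · 001; each matches ((00)1).

yes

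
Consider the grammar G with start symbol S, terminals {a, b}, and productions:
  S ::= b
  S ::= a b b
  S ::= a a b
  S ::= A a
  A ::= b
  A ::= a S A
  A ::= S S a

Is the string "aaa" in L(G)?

no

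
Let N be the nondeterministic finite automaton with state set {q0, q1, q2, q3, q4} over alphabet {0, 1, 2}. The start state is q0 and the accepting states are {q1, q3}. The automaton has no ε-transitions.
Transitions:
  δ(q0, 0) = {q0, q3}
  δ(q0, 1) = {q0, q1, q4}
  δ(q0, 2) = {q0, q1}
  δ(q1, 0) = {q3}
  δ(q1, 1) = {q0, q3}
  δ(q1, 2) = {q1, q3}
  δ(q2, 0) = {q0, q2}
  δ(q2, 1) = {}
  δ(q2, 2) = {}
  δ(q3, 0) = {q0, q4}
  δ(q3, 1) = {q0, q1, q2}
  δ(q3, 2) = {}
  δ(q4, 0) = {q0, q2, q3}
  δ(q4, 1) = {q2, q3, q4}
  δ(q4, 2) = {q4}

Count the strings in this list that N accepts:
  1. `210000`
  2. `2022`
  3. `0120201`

`210000`: accepted
`2022`: accepted
`0120201`: accepted

3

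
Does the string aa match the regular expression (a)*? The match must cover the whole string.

Split into 2 pieces a · a; each matches a.

yes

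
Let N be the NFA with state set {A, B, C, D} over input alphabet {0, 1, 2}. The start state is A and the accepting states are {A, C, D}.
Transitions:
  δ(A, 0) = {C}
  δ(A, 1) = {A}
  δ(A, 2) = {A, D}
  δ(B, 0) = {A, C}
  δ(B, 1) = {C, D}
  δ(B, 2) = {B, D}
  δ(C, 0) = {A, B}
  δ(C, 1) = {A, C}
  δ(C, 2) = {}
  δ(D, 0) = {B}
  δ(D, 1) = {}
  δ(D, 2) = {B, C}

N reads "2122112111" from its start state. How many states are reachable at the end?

Start: {A}
read 2: {A, D}
read 1: {A}
read 2: {A, D}
read 2: {A, B, C, D}
read 1: {A, C, D}
read 1: {A, C}
read 2: {A, D}
read 1: {A}
read 1: {A}
read 1: {A}
Final reachable set {A} has 1 state.

1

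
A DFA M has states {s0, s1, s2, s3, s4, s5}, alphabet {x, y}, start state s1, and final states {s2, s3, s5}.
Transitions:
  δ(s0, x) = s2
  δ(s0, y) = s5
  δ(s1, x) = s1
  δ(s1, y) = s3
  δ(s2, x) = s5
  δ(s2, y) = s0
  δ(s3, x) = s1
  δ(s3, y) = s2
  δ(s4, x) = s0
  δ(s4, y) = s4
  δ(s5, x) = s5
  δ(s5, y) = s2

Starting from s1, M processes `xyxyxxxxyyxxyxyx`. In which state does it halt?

s5

s1 --x--> s1
s1 --y--> s3
s3 --x--> s1
s1 --y--> s3
s3 --x--> s1
s1 --x--> s1
s1 --x--> s1
s1 --x--> s1
s1 --y--> s3
s3 --y--> s2
s2 --x--> s5
s5 --x--> s5
s5 --y--> s2
s2 --x--> s5
s5 --y--> s2
s2 --x--> s5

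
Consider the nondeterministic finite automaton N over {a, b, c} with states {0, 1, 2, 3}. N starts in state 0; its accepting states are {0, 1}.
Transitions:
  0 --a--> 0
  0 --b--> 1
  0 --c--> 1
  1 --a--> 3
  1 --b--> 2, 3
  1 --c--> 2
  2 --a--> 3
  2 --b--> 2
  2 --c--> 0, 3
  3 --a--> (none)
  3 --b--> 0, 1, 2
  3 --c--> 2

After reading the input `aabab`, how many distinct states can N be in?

3

Start: {0}
read a: {0}
read a: {0}
read b: {1}
read a: {3}
read b: {0, 1, 2}
Final reachable set {0, 1, 2} has 3 states.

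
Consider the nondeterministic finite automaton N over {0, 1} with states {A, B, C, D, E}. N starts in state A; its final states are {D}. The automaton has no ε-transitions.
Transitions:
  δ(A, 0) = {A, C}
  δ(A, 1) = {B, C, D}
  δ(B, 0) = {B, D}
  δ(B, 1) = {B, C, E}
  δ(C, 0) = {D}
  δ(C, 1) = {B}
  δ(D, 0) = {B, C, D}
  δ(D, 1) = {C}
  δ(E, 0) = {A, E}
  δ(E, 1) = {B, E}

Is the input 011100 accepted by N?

accepted

Start: {A}
read 0: {A, C}
read 1: {B, C, D}
read 1: {B, C, E}
read 1: {B, C, E}
read 0: {A, B, D, E}
read 0: {A, B, C, D, E}
Reachable ∩ accepting = {D} — nonempty.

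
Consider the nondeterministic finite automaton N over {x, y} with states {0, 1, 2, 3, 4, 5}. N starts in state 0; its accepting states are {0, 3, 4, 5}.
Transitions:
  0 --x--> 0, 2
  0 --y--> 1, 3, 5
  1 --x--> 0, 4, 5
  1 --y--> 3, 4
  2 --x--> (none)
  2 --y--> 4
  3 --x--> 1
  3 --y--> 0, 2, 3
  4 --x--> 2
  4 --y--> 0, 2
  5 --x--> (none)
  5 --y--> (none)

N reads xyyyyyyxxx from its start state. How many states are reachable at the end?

Start: {0}
read x: {0, 2}
read y: {1, 3, 4, 5}
read y: {0, 2, 3, 4}
read y: {0, 1, 2, 3, 4, 5}
read y: {0, 1, 2, 3, 4, 5}
read y: {0, 1, 2, 3, 4, 5}
read y: {0, 1, 2, 3, 4, 5}
read x: {0, 1, 2, 4, 5}
read x: {0, 2, 4, 5}
read x: {0, 2}
Final reachable set {0, 2} has 2 states.

2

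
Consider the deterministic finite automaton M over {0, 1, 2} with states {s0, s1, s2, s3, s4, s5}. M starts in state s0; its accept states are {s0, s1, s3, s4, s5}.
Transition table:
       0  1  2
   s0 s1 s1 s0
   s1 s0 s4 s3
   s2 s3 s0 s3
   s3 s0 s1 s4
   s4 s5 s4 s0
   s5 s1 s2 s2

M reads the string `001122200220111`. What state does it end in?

s0 --0--> s1
s1 --0--> s0
s0 --1--> s1
s1 --1--> s4
s4 --2--> s0
s0 --2--> s0
s0 --2--> s0
s0 --0--> s1
s1 --0--> s0
s0 --2--> s0
s0 --2--> s0
s0 --0--> s1
s1 --1--> s4
s4 --1--> s4
s4 --1--> s4

s4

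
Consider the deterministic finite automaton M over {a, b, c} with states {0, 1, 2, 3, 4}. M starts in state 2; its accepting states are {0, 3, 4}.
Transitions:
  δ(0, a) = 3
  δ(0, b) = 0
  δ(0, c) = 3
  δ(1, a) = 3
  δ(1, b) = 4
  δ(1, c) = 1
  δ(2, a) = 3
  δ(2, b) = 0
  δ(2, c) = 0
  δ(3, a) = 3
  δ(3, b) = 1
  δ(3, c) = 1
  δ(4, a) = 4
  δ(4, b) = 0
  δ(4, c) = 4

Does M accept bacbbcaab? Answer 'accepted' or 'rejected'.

2 --b--> 0
0 --a--> 3
3 --c--> 1
1 --b--> 4
4 --b--> 0
0 --c--> 3
3 --a--> 3
3 --a--> 3
3 --b--> 1
End in state 1, which is not an accepting state.

rejected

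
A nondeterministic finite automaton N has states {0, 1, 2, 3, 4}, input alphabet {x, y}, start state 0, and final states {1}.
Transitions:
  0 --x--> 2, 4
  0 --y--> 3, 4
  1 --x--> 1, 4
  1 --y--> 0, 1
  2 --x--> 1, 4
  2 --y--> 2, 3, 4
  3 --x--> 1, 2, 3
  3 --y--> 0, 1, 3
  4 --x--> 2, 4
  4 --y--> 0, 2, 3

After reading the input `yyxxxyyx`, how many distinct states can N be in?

Start: {0}
read y: {3, 4}
read y: {0, 1, 2, 3}
read x: {1, 2, 3, 4}
read x: {1, 2, 3, 4}
read x: {1, 2, 3, 4}
read y: {0, 1, 2, 3, 4}
read y: {0, 1, 2, 3, 4}
read x: {1, 2, 3, 4}
Final reachable set {1, 2, 3, 4} has 4 states.

4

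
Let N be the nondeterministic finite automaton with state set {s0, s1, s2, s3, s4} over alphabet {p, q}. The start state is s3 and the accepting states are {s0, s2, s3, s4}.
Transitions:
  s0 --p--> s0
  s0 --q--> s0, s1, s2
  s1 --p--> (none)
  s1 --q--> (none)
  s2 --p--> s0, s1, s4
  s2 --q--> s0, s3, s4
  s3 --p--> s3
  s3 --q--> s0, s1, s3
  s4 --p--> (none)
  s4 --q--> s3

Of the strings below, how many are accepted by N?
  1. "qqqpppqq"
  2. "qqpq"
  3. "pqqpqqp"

"qqqpppqq": accepted
"qqpq": accepted
"pqqpqqp": accepted

3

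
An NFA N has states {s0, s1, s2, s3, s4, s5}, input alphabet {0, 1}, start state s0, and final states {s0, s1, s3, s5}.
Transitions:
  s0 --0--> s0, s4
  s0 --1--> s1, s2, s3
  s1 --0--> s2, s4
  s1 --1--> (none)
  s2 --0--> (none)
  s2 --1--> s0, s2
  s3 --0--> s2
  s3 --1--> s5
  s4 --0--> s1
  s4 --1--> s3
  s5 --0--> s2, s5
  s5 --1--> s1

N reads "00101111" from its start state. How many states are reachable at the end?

5

Start: {s0}
read 0: {s0, s4}
read 0: {s0, s1, s4}
read 1: {s1, s2, s3}
read 0: {s2, s4}
read 1: {s0, s2, s3}
read 1: {s0, s1, s2, s3, s5}
read 1: {s0, s1, s2, s3, s5}
read 1: {s0, s1, s2, s3, s5}
Final reachable set {s0, s1, s2, s3, s5} has 5 states.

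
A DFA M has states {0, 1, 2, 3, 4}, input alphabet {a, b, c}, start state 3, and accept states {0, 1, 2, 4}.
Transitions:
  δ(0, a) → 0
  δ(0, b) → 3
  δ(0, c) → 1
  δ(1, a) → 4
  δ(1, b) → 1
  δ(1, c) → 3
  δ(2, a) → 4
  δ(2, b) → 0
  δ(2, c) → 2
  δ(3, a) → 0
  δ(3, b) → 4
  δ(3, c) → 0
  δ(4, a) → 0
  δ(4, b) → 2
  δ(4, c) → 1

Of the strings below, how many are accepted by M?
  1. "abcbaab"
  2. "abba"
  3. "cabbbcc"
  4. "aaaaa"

"abcbaab": rejected
"abba": accepted
"cabbbcc": accepted
"aaaaa": accepted

3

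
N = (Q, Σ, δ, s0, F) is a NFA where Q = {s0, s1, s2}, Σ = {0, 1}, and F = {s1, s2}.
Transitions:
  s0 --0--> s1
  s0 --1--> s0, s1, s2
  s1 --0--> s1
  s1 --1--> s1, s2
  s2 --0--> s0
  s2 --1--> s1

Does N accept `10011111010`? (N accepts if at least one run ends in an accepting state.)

Start: {s0}
read 1: {s0, s1, s2}
read 0: {s0, s1}
read 0: {s1}
read 1: {s1, s2}
read 1: {s1, s2}
read 1: {s1, s2}
read 1: {s1, s2}
read 1: {s1, s2}
read 0: {s0, s1}
read 1: {s0, s1, s2}
read 0: {s0, s1}
Reachable ∩ accepting = {s1} — nonempty.

accepted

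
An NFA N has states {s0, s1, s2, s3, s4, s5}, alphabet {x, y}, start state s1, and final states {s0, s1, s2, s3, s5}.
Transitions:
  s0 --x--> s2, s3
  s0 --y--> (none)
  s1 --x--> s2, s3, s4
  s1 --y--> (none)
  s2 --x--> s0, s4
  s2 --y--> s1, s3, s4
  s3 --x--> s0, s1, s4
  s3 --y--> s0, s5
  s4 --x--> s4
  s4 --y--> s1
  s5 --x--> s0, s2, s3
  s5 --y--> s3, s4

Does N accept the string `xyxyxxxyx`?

accepted

Start: {s1}
read x: {s2, s3, s4}
read y: {s0, s1, s3, s4, s5}
read x: {s0, s1, s2, s3, s4}
read y: {s0, s1, s3, s4, s5}
read x: {s0, s1, s2, s3, s4}
read x: {s0, s1, s2, s3, s4}
read x: {s0, s1, s2, s3, s4}
read y: {s0, s1, s3, s4, s5}
read x: {s0, s1, s2, s3, s4}
Reachable ∩ accepting = {s0, s1, s2, s3} — nonempty.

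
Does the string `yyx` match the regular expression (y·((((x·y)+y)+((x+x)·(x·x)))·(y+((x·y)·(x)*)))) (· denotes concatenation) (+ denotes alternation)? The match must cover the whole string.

no

No split of yyx into u·v has y matching u and ((((x·y)+y)+((x+x)·(x·x)))·(y+((x·y)·(x)*))) matching v.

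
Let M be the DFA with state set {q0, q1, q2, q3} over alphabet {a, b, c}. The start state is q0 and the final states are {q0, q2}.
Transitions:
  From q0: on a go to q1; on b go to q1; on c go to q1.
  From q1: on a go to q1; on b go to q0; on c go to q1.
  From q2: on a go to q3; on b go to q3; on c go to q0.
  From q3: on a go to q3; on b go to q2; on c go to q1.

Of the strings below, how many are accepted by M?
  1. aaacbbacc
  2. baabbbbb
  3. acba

1

aaacbbacc: rejected
baabbbbb: accepted
acba: rejected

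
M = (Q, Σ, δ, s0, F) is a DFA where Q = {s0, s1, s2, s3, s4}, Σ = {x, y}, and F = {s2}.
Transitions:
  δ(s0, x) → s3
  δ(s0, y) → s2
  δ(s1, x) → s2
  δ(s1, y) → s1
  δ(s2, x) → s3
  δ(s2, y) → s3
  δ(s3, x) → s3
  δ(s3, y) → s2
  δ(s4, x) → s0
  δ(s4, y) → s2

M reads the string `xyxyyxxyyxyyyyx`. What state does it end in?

s3

s0 --x--> s3
s3 --y--> s2
s2 --x--> s3
s3 --y--> s2
s2 --y--> s3
s3 --x--> s3
s3 --x--> s3
s3 --y--> s2
s2 --y--> s3
s3 --x--> s3
s3 --y--> s2
s2 --y--> s3
s3 --y--> s2
s2 --y--> s3
s3 --x--> s3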